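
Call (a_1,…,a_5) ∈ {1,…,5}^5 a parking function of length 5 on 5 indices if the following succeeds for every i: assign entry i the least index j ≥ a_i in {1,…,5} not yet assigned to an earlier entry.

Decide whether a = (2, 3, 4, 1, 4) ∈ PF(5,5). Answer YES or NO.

YES

Order a: b = (1, 2, 3, 4, 4).
  b_1=1 ≤ 1
  b_2=2 ≤ 2
  b_3=3 ≤ 3
  b_4=4 ≤ 4
  b_5=4 ≤ 5
All bounds hold ⇒ YES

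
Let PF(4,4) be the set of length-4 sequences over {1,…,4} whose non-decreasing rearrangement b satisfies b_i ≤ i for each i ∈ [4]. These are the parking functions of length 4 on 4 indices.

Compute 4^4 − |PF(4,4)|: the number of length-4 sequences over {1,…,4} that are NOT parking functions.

#PF = 1·5^3 = 1·125 = 125 (Konheim–Weiss)
E.g. (4,1,4,4) → sorted (1,4,4,4): b_2=4>2, not a PF.
4^4 − 125 = 256 − 125 = 131

131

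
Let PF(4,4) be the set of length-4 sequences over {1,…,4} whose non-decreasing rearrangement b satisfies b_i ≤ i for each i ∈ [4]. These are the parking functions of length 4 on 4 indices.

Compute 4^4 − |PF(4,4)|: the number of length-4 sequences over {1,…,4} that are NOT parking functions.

#PF = (4+1−4)·(4+1)^{4−1} = 1·125 = 125
One tuple (4,4,4,3) → sorted (3,4,4,4): b_1=3>1, not a PF.
So 256 − 125 = 131 fail.

131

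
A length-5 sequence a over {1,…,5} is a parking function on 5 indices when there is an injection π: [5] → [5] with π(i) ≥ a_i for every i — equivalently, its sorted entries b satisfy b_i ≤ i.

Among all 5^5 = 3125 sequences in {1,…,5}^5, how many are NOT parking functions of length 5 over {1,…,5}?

1829

|PF| = (6−5)·6^(5−1) = 1 · 1296 = 1296 (Pollak)
One tuple (4,5,2,4,5) → sorted (2,4,4,5,5): b_1=2>1, not a PF.
So 3125 − 1296 = 1829 fail.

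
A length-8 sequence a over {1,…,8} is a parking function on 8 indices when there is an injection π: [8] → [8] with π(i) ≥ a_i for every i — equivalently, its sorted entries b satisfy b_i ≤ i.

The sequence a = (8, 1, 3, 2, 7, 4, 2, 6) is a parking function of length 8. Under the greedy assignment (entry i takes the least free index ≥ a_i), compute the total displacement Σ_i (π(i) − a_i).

Σπ = 36 ({1..8} each once); Σa = 8+1+3+2+7+4+2+6 = 33; disp = 36−33 = 3.

3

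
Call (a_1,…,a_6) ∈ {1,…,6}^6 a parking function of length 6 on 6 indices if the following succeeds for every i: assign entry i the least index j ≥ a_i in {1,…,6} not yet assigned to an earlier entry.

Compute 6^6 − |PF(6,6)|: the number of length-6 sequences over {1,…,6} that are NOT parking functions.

|PF(6,6)| = (7−6)·7^(6−1) = 1 · 16807 = 16807 (Pollak)
Check (2,6,5,6,4,6) → sorted (2,4,5,6,6,6): b_1=2>1, not a PF.
So 46656 − 16807 = 29849 fail.

29849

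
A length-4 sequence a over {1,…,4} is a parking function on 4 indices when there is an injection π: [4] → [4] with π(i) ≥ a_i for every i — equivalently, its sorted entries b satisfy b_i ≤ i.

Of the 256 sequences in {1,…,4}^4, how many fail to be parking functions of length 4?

#PF = 1·5^3 = 1 · 125 = 125 (Pollak)
E.g. (2,4,4,4) → sorted (2,4,4,4): b_1=2>1, not a PF.
So 256 − 125 = 131 fail.

131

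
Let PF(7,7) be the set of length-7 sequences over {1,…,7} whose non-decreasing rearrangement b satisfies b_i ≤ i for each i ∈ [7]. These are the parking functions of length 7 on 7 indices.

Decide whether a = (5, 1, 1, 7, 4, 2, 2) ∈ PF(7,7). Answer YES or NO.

Rearranged: b = (1, 1, 2, 2, 4, 5, 7).
  b_1=1 ≤ 1
  b_2=1 ≤ 2
  b_3=2 ≤ 3
  b_4=2 ≤ 4
  b_5=4 ≤ 5
  b_6=5 ≤ 6
  b_7=7 ≤ 7
All bounds hold ⇒ YES

YES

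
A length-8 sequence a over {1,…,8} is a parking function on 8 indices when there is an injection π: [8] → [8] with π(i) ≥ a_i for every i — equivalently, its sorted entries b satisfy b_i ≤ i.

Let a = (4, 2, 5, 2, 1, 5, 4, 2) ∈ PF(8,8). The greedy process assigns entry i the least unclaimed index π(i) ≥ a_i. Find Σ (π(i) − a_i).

11

Σπ = 36 ({1..8} each once); Σa = 4+2+5+2+1+5+4+2 = 25; disp = 36−25 = 11.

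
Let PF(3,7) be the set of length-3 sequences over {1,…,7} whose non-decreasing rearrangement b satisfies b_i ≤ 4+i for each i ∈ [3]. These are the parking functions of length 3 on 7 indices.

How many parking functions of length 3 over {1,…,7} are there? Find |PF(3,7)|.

320

|PF(3,7)| = 5·8^2 = 5×64 = 320
Check (2,7,1) → sorted (1,2,7): b_i ≤ 4+i ∀i, a PF.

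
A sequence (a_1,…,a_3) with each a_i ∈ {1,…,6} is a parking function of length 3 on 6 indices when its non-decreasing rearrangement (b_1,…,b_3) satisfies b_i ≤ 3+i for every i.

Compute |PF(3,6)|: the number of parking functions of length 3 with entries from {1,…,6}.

196

|PF(3,6)| = (7−3)·7^(3−1) = 4 · 49 = 196
One tuple (4,2,4) → sorted (2,4,4): b_i ≤ 3+i ∀i, a PF.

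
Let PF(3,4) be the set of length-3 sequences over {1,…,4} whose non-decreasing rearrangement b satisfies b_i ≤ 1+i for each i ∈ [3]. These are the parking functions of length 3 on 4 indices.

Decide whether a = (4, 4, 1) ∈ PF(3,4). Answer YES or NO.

NO

Sorted: b = (1, 4, 4).
  b_1=1 ≤ 2
  b_2=4 > 3
  fails at i=2 ⇒ NO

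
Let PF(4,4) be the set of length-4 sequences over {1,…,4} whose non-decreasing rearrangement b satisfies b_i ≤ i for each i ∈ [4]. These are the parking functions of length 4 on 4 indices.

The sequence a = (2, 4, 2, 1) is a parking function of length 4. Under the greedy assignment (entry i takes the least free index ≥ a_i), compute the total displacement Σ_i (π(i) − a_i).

Σπ = 4·5/2 = 10 (π permutes [4]); Σa = 2+4+2+1 = 9; disp = 10−9 = 1.

1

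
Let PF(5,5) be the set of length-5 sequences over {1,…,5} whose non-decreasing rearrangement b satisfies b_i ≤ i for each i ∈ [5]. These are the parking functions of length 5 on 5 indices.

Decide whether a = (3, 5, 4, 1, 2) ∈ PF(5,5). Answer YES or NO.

Order a: b = (1, 2, 3, 4, 5).
  b_1=1 ≤ 1
  b_2=2 ≤ 2
  b_3=3 ≤ 3
  b_4=4 ≤ 4
  b_5=5 ≤ 5
All bounds hold ⇒ YES

YES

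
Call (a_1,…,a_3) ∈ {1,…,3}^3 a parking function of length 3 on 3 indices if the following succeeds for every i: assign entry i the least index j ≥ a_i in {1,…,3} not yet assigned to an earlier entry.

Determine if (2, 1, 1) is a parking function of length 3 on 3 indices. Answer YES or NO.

YES

Rearranged: b = (1, 1, 2).
  b_1=1 ≤ 1
  b_2=1 ≤ 2
  b_3=2 ≤ 3
All bounds hold ⇒ YES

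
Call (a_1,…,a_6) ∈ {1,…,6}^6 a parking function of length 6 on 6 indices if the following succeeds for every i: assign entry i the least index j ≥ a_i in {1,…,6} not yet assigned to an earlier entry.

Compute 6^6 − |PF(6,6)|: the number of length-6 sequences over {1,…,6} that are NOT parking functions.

|PF(6,6)| = 1·7^5 = 1·16807 = 16807 [KW]
E.g. (6,6,6,6,3,3) → sorted (3,3,6,6,6,6): b_1=3>1, not a PF.
So 46656 − 16807 = 29849 fail.

29849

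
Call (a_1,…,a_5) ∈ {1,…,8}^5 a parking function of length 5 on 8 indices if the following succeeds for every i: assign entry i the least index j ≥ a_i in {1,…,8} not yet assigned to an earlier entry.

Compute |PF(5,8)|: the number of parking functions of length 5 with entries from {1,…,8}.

|PF(5,8)| = (9−5)·9^(5−1) = 4×6561 = 26244
One tuple (1,1,2,5,7) → sorted (1,1,2,5,7): b_i ≤ 3+i ∀i, a PF.

26244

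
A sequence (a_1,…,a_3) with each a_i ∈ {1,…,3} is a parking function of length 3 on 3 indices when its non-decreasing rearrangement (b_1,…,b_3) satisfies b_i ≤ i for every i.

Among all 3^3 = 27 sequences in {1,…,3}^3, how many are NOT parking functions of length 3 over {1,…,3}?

|PF(3,3)| = (4−3)·4^(3−1) = 1×16 = 16 (Pollak)
Example (3,3,3) → sorted (3,3,3): b_1=3>1, not a PF.
So 27 − 16 = 11 fail.

11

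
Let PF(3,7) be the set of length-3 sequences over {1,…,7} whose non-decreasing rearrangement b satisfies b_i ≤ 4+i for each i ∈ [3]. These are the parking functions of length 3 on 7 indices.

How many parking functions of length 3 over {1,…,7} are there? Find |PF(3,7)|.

320

|PF| = (7+1−3)·(7+1)^{3−1} = 5×64 = 320
One tuple (5,4,1) → sorted (1,4,5): b_i ≤ 4+i ∀i, a PF.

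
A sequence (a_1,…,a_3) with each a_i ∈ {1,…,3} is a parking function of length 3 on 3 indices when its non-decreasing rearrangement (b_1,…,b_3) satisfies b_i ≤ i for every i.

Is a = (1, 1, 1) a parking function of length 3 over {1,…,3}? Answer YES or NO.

YES

Order a: b = (1, 1, 1).
  b_1=1 ≤ 1
  b_2=1 ≤ 2
  b_3=1 ≤ 3
All bounds hold ⇒ YES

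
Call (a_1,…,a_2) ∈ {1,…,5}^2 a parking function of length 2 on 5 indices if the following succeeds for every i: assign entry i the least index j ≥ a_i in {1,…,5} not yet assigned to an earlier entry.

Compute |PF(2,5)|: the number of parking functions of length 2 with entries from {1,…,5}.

24

#PF = 4·6^1 = 4·6 = 24
One tuple (3,1) → sorted (1,3): b_i ≤ 3+i ∀i, a PF.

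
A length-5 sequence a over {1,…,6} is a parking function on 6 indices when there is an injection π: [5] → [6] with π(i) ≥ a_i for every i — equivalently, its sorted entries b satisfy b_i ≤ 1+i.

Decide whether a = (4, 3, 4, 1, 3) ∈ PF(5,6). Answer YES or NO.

Order a: b = (1, 3, 3, 4, 4).
  b_1=1 ≤ 2
  b_2=3 ≤ 3
  b_3=3 ≤ 4
  b_4=4 ≤ 5
  b_5=4 ≤ 6
All bounds hold ⇒ YES

YES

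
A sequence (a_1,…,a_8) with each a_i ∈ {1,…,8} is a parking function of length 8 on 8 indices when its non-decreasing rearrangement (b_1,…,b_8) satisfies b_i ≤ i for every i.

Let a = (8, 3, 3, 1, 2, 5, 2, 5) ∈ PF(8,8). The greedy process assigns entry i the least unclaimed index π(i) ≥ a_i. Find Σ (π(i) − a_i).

Σπ = 8·9/2 = 36 (π permutes [8]); Σa = 8+3+3+1+2+5+2+5 = 29; disp = 36−29 = 7.

7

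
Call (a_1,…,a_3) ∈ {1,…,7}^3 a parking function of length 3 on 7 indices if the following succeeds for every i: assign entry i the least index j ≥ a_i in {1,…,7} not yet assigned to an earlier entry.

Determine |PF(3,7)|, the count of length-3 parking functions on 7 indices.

320

|PF| = 5·8^2 = 5 · 64 = 320 (Pollak)
Check (1,2,5) → sorted (1,2,5): b_i ≤ 4+i ∀i, a PF.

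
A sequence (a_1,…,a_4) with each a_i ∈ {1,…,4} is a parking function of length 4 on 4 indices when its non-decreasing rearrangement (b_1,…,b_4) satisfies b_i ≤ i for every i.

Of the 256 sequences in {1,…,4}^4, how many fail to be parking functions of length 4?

#PF = (4+1−4)·(4+1)^{4−1} = 1×125 = 125
Example (4,2,4,2) → sorted (2,2,4,4): b_1=2>1, not a PF.
4^4 − 125 = 256 − 125 = 131

131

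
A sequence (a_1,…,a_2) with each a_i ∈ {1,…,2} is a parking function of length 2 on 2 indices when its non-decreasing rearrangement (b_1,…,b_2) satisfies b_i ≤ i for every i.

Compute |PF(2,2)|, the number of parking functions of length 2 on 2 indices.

Count = (2+1−2)·(2+1)^{2−1} = 1 · 3 = 3
E.g. (1,2) → sorted (1,2): b_i ≤ i ∀i, a PF.

3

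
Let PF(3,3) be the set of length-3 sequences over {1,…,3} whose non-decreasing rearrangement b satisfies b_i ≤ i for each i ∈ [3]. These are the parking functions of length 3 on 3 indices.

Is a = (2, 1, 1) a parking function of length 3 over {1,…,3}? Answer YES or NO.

Rearranged: b = (1, 1, 2).
  b_1=1 ≤ 1
  b_2=1 ≤ 2
  b_3=2 ≤ 3
All bounds hold ⇒ YES

YES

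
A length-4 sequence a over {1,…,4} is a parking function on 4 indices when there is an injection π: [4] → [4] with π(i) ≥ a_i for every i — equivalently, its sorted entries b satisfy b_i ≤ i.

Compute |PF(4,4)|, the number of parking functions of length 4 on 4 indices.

#PF = 1·5^3 = 1 · 125 = 125 [KW]
One tuple (1,1,1,3) → sorted (1,1,1,3): b_i ≤ i ∀i, a PF.

125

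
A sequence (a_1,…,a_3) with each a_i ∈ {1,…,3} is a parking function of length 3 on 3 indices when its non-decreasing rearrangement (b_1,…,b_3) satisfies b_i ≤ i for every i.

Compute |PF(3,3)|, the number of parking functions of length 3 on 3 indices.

16

#PF = (3+1−3)·(3+1)^{3−1} = 1×16 = 16 (Konheim–Weiss)
Example (2,1,3) → sorted (1,2,3): b_i ≤ i ∀i, a PF.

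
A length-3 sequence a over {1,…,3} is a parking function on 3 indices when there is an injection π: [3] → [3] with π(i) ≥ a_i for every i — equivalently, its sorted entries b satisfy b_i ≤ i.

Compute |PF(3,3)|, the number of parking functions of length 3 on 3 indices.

#PF = (4−3)·4^(3−1) = 1×16 = 16
Check (1,2,3) → sorted (1,2,3): b_i ≤ i ∀i, a PF.

16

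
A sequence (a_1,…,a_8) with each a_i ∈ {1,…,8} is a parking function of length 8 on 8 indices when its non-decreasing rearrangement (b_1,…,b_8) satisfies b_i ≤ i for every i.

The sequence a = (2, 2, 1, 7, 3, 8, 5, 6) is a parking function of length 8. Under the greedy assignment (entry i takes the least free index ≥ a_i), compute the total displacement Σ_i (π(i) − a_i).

Σπ = 36 ({1..8} each once); Σa = 2+2+1+7+3+8+5+6 = 34; disp = 36−34 = 2.

2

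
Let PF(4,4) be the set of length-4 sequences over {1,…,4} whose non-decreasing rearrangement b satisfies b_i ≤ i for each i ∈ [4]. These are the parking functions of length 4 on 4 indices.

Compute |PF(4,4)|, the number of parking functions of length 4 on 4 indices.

125

|PF| = 1·5^3 = 1·125 = 125 [KW]
E.g. (1,1,2,3) → sorted (1,1,2,3): b_i ≤ i ∀i, a PF.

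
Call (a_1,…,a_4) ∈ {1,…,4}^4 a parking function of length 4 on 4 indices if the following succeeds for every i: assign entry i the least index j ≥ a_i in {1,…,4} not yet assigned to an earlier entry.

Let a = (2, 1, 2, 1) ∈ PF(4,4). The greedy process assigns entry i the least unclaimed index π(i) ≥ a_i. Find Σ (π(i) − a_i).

4

Σπ = 10 ({1..4} each once); Σa = 2+1+2+1 = 6; disp = 10−6 = 4.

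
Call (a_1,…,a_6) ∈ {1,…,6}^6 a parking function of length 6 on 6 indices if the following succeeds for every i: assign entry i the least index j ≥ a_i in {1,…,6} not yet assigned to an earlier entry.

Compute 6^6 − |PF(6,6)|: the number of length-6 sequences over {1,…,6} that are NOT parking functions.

29849

|PF| = (7−6)·7^(6−1) = 1 · 16807 = 16807 (Konheim–Weiss)
Check (6,2,6,5,5,6) → sorted (2,5,5,6,6,6): b_1=2>1, not a PF.
So 46656 − 16807 = 29849 fail.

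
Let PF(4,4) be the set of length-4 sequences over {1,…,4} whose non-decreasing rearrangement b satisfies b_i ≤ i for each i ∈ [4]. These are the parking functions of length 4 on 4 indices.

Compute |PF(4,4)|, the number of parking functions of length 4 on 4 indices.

Count = (4+1−4)·(4+1)^{4−1} = 1 · 125 = 125
E.g. (3,4,2,1) → sorted (1,2,3,4): b_i ≤ i ∀i, a PF.

125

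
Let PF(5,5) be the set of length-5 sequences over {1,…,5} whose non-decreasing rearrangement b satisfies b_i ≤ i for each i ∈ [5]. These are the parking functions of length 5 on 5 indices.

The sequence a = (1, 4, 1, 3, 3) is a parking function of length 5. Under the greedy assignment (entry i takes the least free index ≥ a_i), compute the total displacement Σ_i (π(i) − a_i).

Σπ = 15 ({1..5} each once); Σa = 1+4+1+3+3 = 12; disp = 15−12 = 3.

3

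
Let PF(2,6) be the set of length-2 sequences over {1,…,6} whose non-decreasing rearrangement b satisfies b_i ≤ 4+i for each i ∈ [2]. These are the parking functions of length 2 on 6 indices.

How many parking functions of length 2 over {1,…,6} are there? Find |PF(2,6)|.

35

#PF = 5·7^1 = 5 · 7 = 35 [KW]
Example (3,4) → sorted (3,4): b_i ≤ 4+i ∀i, a PF.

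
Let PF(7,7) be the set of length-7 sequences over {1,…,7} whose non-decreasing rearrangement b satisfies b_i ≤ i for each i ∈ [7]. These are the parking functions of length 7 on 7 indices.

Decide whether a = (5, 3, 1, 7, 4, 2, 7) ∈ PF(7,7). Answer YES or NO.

NO

Order a: b = (1, 2, 3, 4, 5, 7, 7).
  b_1=1 ≤ 1
  b_2=2 ≤ 2
  b_3=3 ≤ 3
  b_4=4 ≤ 4
  b_5=5 ≤ 5
  b_6=7 > 6
  fails at i=6 ⇒ NO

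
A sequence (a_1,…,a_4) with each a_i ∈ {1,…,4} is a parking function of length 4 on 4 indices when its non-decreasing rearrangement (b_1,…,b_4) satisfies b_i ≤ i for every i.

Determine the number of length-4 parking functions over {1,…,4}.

|PF(4,4)| = 1·5^3 = 1 · 125 = 125 (Pollak)
Check (2,1,2,3) → sorted (1,2,2,3): b_i ≤ i ∀i, a PF.

125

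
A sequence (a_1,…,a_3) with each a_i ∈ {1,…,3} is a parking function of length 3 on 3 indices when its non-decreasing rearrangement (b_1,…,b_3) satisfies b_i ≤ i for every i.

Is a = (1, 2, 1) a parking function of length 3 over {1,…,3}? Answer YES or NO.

YES

Rearranged: b = (1, 1, 2).
  b_1=1 ≤ 1
  b_2=1 ≤ 2
  b_3=2 ≤ 3
All bounds hold ⇒ YES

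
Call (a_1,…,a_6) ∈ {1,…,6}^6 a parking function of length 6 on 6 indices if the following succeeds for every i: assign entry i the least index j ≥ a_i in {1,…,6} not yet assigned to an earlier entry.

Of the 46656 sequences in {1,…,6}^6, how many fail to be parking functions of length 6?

Count = 1·7^5 = 1·16807 = 16807 (Konheim–Weiss)
One tuple (5,6,4,2,6,3) → sorted (2,3,4,5,6,6): b_1=2>1, not a PF.
So 46656 − 16807 = 29849 fail.

29849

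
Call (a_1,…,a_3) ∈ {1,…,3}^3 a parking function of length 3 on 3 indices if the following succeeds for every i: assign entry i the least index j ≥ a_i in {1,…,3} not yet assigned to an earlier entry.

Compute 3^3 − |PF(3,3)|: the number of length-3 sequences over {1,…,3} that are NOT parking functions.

|PF(3,3)| = 1·4^2 = 1 · 16 = 16
One tuple (3,2,3) → sorted (2,3,3): b_1=2>1, not a PF.
Total 27; non-PF = 27−16 = 11

11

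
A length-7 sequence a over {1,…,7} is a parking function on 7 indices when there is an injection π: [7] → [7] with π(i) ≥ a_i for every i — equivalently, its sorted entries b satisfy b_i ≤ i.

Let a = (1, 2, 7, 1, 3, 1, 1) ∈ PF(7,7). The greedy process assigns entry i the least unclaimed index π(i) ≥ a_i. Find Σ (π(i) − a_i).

12

Σπ = 7·8/2 = 28 (π permutes [7]); Σa = 1+2+7+1+3+1+1 = 16; disp = 28−16 = 12.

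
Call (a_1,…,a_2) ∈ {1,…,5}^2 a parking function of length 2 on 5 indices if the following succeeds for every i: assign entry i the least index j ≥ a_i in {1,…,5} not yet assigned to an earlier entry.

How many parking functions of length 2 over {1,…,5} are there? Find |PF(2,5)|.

#PF = (5−2+1)·(5+1)^(2−1) = 4×6 = 24 (Konheim–Weiss)
One tuple (2,2) → sorted (2,2): b_i ≤ 3+i ∀i, a PF.

24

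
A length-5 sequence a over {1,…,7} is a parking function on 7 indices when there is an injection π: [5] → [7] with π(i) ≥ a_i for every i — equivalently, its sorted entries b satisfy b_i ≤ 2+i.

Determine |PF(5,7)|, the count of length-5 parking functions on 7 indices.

|PF| = (8−5)·8^(5−1) = 3 · 4096 = 12288
E.g. (5,7,4,4,2) → sorted (2,4,4,5,7): b_i ≤ 2+i ∀i, a PF.

12288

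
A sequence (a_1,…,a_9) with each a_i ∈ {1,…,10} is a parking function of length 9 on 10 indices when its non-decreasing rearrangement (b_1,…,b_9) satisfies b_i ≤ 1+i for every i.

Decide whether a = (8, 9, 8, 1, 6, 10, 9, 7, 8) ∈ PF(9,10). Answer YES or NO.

Rearranged: b = (1, 6, 7, 8, 8, 8, 9, 9, 10).
  b_1=1 ≤ 2
  b_2=6 > 3
  fails at i=2 ⇒ NO

NO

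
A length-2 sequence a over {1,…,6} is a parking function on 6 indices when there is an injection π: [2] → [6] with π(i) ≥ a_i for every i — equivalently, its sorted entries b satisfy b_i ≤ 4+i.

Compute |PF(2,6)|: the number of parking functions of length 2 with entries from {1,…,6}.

Count = (7−2)·7^(2−1) = 5×7 = 35 [KW]
E.g. (3,1) → sorted (1,3): b_i ≤ 4+i ∀i, a PF.

35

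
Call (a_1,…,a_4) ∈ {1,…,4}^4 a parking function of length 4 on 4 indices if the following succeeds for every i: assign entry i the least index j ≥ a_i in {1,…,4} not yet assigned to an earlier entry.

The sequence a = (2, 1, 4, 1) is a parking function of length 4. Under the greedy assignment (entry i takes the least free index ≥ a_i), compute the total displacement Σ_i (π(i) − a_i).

Σπ = 10 ({1..4} each once); Σa = 2+1+4+1 = 8; disp = 10−8 = 2.

2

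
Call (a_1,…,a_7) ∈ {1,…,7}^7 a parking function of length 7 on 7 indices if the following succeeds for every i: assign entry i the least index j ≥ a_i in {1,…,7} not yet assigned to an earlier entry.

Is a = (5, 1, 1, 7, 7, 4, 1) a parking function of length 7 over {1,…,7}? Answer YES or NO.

Rearranged: b = (1, 1, 1, 4, 5, 7, 7).
  b_1=1 ≤ 1
  b_2=1 ≤ 2
  b_3=1 ≤ 3
  b_4=4 ≤ 4
  b_5=5 ≤ 5
  b_6=7 > 6
  fails at i=6 ⇒ NO

NO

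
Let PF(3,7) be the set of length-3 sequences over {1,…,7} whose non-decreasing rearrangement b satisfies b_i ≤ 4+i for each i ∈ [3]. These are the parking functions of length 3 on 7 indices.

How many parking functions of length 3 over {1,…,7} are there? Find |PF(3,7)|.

320

#PF = (7−3+1)·(7+1)^(3−1) = 5 · 64 = 320
Example (2,2,4) → sorted (2,2,4): b_i ≤ 4+i ∀i, a PF.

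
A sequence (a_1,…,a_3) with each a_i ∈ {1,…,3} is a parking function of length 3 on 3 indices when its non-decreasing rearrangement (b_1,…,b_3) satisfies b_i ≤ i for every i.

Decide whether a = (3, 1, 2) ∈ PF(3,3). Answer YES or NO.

YES

Order a: b = (1, 2, 3).
  b_1=1 ≤ 1
  b_2=2 ≤ 2
  b_3=3 ≤ 3
All bounds hold ⇒ YES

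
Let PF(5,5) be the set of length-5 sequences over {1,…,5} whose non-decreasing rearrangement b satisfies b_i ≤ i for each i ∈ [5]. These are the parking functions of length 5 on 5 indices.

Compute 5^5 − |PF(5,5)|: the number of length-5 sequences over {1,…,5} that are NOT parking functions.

Count = (5+1−5)·(5+1)^{5−1} = 1×1296 = 1296 (Konheim–Weiss)
Example (5,5,1,3,5) → sorted (1,3,5,5,5): b_2=3>2, not a PF.
So 3125 − 1296 = 1829 fail.

1829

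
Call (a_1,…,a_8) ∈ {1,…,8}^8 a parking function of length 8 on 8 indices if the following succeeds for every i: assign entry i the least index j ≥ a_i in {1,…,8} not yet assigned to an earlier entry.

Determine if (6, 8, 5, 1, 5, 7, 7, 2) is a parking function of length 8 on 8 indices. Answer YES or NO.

Sorted: b = (1, 2, 5, 5, 6, 7, 7, 8).
  b_1=1 ≤ 1
  b_2=2 ≤ 2
  b_3=5 > 3
  fails at i=3 ⇒ NO

NO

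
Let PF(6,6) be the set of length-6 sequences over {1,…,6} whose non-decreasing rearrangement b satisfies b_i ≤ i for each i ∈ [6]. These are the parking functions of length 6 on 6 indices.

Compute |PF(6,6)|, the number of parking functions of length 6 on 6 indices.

16807

|PF| = (7−6)·7^(6−1) = 1×16807 = 16807 (Konheim–Weiss)
E.g. (2,4,3,1,5,1) → sorted (1,1,2,3,4,5): b_i ≤ i ∀i, a PF.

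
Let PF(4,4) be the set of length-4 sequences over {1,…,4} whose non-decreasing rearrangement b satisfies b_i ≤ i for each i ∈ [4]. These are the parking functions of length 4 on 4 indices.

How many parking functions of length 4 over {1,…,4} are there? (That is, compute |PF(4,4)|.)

125

|PF| = 1·5^3 = 1 · 125 = 125 [KW]
One tuple (2,2,4,1) → sorted (1,2,2,4): b_i ≤ i ∀i, a PF.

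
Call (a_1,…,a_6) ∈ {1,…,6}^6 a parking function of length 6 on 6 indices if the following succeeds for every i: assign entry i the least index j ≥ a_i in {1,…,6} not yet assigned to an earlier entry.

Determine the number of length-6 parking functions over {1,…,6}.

16807

|PF| = (6−6+1)·(6+1)^(6−1) = 1·16807 = 16807
One tuple (1,4,5,5,1,2) → sorted (1,1,2,4,5,5): b_i ≤ i ∀i, a PF.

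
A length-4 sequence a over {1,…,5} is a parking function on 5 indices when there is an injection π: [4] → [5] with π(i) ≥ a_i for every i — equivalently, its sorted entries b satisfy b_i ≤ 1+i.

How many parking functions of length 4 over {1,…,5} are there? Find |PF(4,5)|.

|PF| = (5−4+1)·(5+1)^(4−1) = 2·216 = 432
Example (1,1,1,3) → sorted (1,1,1,3): b_i ≤ 1+i ∀i, a PF.

432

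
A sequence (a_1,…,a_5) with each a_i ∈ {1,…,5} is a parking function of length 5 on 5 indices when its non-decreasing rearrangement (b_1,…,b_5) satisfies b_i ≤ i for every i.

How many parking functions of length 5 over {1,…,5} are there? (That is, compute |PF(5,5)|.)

#PF = (6−5)·6^(5−1) = 1 · 1296 = 1296 (Pollak)
One tuple (2,5,4,1,2) → sorted (1,2,2,4,5): b_i ≤ i ∀i, a PF.

1296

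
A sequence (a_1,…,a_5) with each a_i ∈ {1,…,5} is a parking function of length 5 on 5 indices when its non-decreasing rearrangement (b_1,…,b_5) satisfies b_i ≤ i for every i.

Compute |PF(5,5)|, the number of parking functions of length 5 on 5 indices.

Count = (6−5)·6^(5−1) = 1·1296 = 1296 (Pollak)
E.g. (4,2,3,1,5) → sorted (1,2,3,4,5): b_i ≤ i ∀i, a PF.

1296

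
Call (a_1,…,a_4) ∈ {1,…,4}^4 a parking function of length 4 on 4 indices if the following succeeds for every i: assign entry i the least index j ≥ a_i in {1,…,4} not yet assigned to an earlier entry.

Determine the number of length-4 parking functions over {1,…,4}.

125

|PF| = (4+1−4)·(4+1)^{4−1} = 1×125 = 125 (Konheim–Weiss)
Example (2,4,1,3) → sorted (1,2,3,4): b_i ≤ i ∀i, a PF.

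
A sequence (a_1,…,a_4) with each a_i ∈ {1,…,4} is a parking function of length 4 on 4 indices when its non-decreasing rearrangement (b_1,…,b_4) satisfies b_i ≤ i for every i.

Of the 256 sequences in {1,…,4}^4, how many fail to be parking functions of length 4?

|PF| = 1·5^3 = 1·125 = 125 (Pollak)
One tuple (2,3,4,4) → sorted (2,3,4,4): b_1=2>1, not a PF.
Total 256; non-PF = 256−125 = 131

131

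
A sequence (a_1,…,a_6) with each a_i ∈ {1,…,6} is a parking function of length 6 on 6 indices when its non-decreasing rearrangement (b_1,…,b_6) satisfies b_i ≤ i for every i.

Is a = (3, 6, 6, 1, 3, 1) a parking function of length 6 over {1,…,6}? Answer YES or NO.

Order a: b = (1, 1, 3, 3, 6, 6).
  b_1=1 ≤ 1
  b_2=1 ≤ 2
  b_3=3 ≤ 3
  b_4=3 ≤ 4
  b_5=6 > 5
  fails at i=5 ⇒ NO

NO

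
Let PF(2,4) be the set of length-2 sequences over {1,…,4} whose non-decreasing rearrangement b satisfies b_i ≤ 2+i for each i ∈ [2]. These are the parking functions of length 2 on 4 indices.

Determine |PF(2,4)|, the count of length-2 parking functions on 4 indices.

Count = 3·5^1 = 3×5 = 15 (Pollak)
One tuple (2,4) → sorted (2,4): b_i ≤ 2+i ∀i, a PF.

15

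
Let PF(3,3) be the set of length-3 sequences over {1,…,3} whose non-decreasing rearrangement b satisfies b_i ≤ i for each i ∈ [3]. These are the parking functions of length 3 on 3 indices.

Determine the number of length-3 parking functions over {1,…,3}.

|PF(3,3)| = (3−3+1)·(3+1)^(3−1) = 1·16 = 16 (Pollak)
Check (1,2,3) → sorted (1,2,3): b_i ≤ i ∀i, a PF.

16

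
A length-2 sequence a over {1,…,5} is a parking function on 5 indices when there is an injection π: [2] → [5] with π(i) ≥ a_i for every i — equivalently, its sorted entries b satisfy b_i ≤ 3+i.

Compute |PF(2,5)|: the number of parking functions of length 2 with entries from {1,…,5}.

|PF| = (6−2)·6^(2−1) = 4·6 = 24
E.g. (2,3) → sorted (2,3): b_i ≤ 3+i ∀i, a PF.

24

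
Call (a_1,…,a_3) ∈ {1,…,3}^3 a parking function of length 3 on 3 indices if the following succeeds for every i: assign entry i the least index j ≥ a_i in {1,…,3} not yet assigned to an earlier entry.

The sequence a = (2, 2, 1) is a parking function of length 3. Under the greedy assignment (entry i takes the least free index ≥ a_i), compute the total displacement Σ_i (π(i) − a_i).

Σπ = 3·4/2 = 6 (π permutes [3]); Σa = 2+2+1 = 5; disp = 6−5 = 1.

1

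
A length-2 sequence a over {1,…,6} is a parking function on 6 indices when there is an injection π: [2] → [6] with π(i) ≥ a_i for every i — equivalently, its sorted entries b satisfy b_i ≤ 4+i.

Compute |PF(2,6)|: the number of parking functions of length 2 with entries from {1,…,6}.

Count = (7−2)·7^(2−1) = 5×7 = 35
One tuple (2,6) → sorted (2,6): b_i ≤ 4+i ∀i, a PF.

35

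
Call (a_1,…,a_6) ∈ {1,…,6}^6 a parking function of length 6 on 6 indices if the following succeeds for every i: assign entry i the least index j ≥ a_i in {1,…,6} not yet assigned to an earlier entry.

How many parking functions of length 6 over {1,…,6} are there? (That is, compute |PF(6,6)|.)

16807

#PF = 1·7^5 = 1·16807 = 16807
Example (6,5,2,2,1,4) → sorted (1,2,2,4,5,6): b_i ≤ i ∀i, a PF.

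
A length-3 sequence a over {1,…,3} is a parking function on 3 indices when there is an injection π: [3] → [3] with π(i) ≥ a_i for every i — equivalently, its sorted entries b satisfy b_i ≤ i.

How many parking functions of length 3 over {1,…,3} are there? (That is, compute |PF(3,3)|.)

16

Count = (4−3)·4^(3−1) = 1 · 16 = 16 (Konheim–Weiss)
Check (1,2,3) → sorted (1,2,3): b_i ≤ i ∀i, a PF.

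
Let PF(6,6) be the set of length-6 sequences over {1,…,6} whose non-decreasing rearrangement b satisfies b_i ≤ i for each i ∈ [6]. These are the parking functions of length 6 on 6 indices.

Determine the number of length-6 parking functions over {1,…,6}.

Count = (7−6)·7^(6−1) = 1×16807 = 16807 (Konheim–Weiss)
Check (4,2,4,3,6,1) → sorted (1,2,3,4,4,6): b_i ≤ i ∀i, a PF.

16807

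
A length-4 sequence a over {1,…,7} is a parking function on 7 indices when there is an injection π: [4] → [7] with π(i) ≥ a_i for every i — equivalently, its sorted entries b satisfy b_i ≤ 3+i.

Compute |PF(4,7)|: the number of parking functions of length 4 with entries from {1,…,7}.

Count = (7−4+1)·(7+1)^(4−1) = 4×512 = 2048 (Pollak)
Check (7,2,5,4) → sorted (2,4,5,7): b_i ≤ 3+i ∀i, a PF.

2048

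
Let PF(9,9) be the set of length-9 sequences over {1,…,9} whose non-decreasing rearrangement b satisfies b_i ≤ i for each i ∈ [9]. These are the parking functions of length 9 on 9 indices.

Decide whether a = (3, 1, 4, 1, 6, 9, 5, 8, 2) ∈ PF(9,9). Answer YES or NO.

YES

Rearranged: b = (1, 1, 2, 3, 4, 5, 6, 8, 9).
  b_1=1 ≤ 1
  b_2=1 ≤ 2
  b_3=2 ≤ 3
  b_4=3 ≤ 4
  b_5=4 ≤ 5
  b_6=5 ≤ 6
  b_7=6 ≤ 7
  b_8=8 ≤ 8
  b_9=9 ≤ 9
All bounds hold ⇒ YES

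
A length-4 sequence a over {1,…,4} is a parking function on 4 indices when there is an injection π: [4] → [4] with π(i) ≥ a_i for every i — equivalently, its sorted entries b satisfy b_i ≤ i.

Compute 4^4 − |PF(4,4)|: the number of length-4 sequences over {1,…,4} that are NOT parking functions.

|PF(4,4)| = (4+1−4)·(4+1)^{4−1} = 1×125 = 125 (Konheim–Weiss)
E.g. (4,4,2,2) → sorted (2,2,4,4): b_1=2>1, not a PF.
4^4 − 125 = 256 − 125 = 131

131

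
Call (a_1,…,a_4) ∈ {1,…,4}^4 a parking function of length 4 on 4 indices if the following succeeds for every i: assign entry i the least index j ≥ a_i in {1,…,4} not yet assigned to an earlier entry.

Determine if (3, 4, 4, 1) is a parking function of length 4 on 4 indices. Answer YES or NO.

Order a: b = (1, 3, 4, 4).
  b_1=1 ≤ 1
  b_2=3 > 2
  fails at i=2 ⇒ NO

NO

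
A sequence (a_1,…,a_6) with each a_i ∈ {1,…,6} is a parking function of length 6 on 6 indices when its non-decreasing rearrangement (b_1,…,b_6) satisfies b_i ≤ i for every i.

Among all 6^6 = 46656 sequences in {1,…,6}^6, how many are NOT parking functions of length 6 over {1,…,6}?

Count = (6+1−6)·(6+1)^{6−1} = 1×16807 = 16807 (Pollak)
Example (5,3,5,6,6,3) → sorted (3,3,5,5,6,6): b_1=3>1, not a PF.
Total 46656; non-PF = 46656−16807 = 29849

29849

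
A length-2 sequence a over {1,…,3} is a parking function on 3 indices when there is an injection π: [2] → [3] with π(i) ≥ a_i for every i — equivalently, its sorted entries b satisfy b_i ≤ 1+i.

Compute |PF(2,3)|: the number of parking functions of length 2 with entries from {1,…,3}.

8

|PF| = 2·4^1 = 2×4 = 8 (Konheim–Weiss)
One tuple (1,1) → sorted (1,1): b_i ≤ 1+i ∀i, a PF.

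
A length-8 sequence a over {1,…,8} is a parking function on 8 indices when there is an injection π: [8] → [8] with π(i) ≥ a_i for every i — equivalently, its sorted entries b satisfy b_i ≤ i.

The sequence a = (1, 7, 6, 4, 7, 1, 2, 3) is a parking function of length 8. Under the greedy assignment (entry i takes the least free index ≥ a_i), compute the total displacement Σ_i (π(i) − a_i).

5

Σπ = 36 ({1..8} each once); Σa = 1+7+6+4+7+1+2+3 = 31; disp = 36−31 = 5.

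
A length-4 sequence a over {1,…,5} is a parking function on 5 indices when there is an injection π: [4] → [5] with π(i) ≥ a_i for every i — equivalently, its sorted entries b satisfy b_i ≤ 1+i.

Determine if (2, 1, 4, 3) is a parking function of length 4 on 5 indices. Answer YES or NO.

YES

Sorted: b = (1, 2, 3, 4).
  b_1=1 ≤ 2
  b_2=2 ≤ 3
  b_3=3 ≤ 4
  b_4=4 ≤ 5
All bounds hold ⇒ YES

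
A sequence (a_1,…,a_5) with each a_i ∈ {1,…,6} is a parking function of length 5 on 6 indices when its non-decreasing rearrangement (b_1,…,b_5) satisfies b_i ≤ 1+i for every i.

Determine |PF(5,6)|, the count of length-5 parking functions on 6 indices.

4802

Count = 2·7^4 = 2·2401 = 4802 [KW]
E.g. (2,2,6,5,1) → sorted (1,2,2,5,6): b_i ≤ 1+i ∀i, a PF.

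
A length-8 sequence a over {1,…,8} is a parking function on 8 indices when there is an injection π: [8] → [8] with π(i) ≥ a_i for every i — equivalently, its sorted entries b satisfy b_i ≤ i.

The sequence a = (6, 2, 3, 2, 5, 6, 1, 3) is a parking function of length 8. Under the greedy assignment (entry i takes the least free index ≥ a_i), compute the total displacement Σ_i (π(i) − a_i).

Σπ = 8·9/2 = 36 (π permutes [8]); Σa = 6+2+3+2+5+6+1+3 = 28; disp = 36−28 = 8.

8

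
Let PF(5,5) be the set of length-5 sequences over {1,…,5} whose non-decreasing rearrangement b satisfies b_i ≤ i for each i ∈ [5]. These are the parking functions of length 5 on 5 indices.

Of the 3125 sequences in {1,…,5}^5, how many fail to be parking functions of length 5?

|PF(5,5)| = 1·6^4 = 1 · 1296 = 1296 [KW]
One tuple (4,2,4,4,5) → sorted (2,4,4,4,5): b_1=2>1, not a PF.
So 3125 − 1296 = 1829 fail.

1829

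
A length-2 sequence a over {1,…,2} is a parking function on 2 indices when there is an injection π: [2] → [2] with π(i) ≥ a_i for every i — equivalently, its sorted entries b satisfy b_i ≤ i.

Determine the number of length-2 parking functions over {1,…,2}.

3

#PF = (2−2+1)·(2+1)^(2−1) = 1 · 3 = 3 (Konheim–Weiss)
E.g. (1,1) → sorted (1,1): b_i ≤ i ∀i, a PF.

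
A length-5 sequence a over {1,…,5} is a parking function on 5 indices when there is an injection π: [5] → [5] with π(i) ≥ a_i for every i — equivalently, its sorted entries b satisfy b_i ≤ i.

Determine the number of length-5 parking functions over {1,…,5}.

1296

|PF| = 1·6^4 = 1 · 1296 = 1296 [KW]
Example (2,2,1,4,2) → sorted (1,2,2,2,4): b_i ≤ i ∀i, a PF.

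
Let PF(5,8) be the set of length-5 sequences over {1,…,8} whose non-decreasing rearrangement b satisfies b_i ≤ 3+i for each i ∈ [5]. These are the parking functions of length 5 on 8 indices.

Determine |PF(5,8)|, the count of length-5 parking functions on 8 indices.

26244

Count = (9−5)·9^(5−1) = 4 · 6561 = 26244
One tuple (1,6,5,3,3) → sorted (1,3,3,5,6): b_i ≤ 3+i ∀i, a PF.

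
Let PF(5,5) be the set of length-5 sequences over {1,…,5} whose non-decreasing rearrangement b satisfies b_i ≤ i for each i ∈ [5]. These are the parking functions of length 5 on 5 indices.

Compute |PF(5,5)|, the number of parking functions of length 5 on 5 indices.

1296

Count = (5−5+1)·(5+1)^(5−1) = 1·1296 = 1296 (Pollak)
E.g. (3,2,4,1,4) → sorted (1,2,3,4,4): b_i ≤ i ∀i, a PF.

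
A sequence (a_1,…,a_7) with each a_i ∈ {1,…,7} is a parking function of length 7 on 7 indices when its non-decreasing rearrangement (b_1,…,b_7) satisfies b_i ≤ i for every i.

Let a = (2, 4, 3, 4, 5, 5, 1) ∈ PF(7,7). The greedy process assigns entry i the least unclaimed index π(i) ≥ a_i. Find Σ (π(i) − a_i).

4

Σπ = 28 ({1..7} each once); Σa = 2+4+3+4+5+5+1 = 24; disp = 28−24 = 4.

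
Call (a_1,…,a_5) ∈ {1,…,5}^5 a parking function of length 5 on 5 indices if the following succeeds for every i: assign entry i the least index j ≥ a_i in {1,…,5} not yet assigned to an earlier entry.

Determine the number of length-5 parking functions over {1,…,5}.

Count = 1·6^4 = 1×1296 = 1296 [KW]
Example (3,1,3,2,2) → sorted (1,2,2,3,3): b_i ≤ i ∀i, a PF.

1296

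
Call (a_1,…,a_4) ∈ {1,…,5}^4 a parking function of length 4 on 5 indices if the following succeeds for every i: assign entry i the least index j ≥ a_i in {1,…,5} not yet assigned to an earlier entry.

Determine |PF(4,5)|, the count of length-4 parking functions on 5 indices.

432

#PF = 2·6^3 = 2×216 = 432 (Konheim–Weiss)
Example (1,4,2,5) → sorted (1,2,4,5): b_i ≤ 1+i ∀i, a PF.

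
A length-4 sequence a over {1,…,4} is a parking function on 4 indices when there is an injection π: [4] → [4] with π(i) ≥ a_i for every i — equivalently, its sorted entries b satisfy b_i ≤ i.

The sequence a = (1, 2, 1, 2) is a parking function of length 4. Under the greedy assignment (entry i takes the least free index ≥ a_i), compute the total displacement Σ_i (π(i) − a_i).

Σπ = 4·5/2 = 10 (π permutes [4]); Σa = 1+2+1+2 = 6; disp = 10−6 = 4.

4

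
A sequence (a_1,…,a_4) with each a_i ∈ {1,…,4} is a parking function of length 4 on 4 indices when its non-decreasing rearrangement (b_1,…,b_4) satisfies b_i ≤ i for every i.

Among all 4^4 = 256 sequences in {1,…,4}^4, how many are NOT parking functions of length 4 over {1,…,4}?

Count = (5−4)·5^(4−1) = 1 · 125 = 125 (Konheim–Weiss)
Example (1,4,4,1) → sorted (1,1,4,4): b_3=4>3, not a PF.
4^4 − 125 = 256 − 125 = 131

131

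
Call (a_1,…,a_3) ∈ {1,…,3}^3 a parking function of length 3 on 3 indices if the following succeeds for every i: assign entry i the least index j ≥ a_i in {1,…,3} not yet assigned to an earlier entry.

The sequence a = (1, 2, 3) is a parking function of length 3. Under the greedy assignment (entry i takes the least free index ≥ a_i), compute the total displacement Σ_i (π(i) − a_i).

Σπ = 3·4/2 = 6 (π permutes [3]); Σa = 1+2+3 = 6; disp = 6−6 = 0.

0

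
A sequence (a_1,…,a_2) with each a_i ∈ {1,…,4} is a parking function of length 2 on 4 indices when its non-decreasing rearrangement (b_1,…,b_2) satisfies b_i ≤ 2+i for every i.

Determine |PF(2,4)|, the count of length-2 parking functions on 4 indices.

15

#PF = (4−2+1)·(4+1)^(2−1) = 3·5 = 15 (Pollak)
Check (2,2) → sorted (2,2): b_i ≤ 2+i ∀i, a PF.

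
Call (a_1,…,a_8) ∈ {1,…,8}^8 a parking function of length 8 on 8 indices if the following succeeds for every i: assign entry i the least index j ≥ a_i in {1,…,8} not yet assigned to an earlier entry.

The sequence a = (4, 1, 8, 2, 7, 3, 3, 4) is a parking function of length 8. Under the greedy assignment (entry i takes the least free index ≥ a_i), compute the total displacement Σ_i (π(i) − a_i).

4

Σπ = 8·9/2 = 36 (π permutes [8]); Σa = 4+1+8+2+7+3+3+4 = 32; disp = 36−32 = 4.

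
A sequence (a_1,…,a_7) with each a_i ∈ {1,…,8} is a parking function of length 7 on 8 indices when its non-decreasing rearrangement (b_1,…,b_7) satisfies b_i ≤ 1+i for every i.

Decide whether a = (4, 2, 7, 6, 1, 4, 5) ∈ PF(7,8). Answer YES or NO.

Order a: b = (1, 2, 4, 4, 5, 6, 7).
  b_1=1 ≤ 2
  b_2=2 ≤ 3
  b_3=4 ≤ 4
  b_4=4 ≤ 5
  b_5=5 ≤ 6
  b_6=6 ≤ 7
  b_7=7 ≤ 8
All bounds hold ⇒ YES

YES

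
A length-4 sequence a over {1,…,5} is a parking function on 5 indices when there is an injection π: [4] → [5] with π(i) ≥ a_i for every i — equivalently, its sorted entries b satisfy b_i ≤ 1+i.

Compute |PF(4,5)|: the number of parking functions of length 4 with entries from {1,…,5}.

Count = 2·6^3 = 2 · 216 = 432 (Pollak)
One tuple (5,1,1,1) → sorted (1,1,1,5): b_i ≤ 1+i ∀i, a PF.

432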